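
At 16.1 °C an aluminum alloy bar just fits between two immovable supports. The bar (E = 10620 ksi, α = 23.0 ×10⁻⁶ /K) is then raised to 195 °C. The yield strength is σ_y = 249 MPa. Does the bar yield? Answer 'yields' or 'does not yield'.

yields

E = 10620 ksi = 73.22 GPa.
ΔT = 178.9 K. Constrained thermal stress σ = E·α·ΔT = 73.22×10³ MPa × 23.0×10⁻⁶ × 178.9 = 301 MPa (compressive).
Compare to σ_y = 249 MPa: σ ≥ σ_y, so it yields.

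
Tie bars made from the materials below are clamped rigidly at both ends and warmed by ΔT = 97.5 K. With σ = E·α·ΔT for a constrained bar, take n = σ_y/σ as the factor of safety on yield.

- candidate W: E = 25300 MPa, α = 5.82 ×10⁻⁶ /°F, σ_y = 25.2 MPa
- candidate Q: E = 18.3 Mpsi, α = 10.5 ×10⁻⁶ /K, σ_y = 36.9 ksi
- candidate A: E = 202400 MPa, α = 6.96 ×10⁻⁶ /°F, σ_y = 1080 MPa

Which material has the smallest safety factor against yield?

candidate W

In consistent units (E in GPa, α in ×10⁻⁶/K, σ_y in MPa):
  candidate W: E = 25.30, α = 10.5, σ_y = 25.20 → σ = 25.8 MPa, n = 0.975
  candidate Q: E = 126.2, α = 10.5, σ_y = 254.4 → σ = 129 MPa, n = 1.97
  candidate A: E = 202.4, α = 12.5, σ_y = 1080 → σ = 247 MPa, n = 4.37
Candidate W has the lowest safety factor, n = 0.975.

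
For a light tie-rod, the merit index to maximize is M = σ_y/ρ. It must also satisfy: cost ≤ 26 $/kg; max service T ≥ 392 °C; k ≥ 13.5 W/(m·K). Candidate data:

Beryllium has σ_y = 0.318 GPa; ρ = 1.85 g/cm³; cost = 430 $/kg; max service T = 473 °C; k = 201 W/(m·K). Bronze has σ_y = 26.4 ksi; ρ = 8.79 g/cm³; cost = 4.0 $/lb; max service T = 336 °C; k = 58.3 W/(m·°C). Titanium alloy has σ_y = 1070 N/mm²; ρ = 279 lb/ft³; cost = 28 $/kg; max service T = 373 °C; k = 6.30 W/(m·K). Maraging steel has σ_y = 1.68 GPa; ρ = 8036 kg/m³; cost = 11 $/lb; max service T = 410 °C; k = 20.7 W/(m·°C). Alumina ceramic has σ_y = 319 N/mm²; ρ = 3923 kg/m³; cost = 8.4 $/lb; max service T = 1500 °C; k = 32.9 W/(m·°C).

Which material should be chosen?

Screen on constraints: cost ≤ 26 $/kg; max service T ≥ 392 °C; k ≥ 13.5 W/(m·K). Survivors: maraging steel, alumina ceramic.
Putting every candidate on a common basis:
  maraging steel: σ_y = 1680 MPa, ρ = 8036 kg/m³
  alumina ceramic: σ_y = 319.0 MPa, ρ = 3923 kg/m³
  maraging steel: M = 209 kN·m/kg
  alumina ceramic: M = 81.3 kN·m/kg
Maraging steel has the largest M.

maraging steel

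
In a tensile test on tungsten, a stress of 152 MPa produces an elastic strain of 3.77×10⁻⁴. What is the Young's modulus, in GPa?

403 GPa

E = σ/ε = 152 MPa / 3.77×10⁻⁴ = 403200 MPa = 403 GPa.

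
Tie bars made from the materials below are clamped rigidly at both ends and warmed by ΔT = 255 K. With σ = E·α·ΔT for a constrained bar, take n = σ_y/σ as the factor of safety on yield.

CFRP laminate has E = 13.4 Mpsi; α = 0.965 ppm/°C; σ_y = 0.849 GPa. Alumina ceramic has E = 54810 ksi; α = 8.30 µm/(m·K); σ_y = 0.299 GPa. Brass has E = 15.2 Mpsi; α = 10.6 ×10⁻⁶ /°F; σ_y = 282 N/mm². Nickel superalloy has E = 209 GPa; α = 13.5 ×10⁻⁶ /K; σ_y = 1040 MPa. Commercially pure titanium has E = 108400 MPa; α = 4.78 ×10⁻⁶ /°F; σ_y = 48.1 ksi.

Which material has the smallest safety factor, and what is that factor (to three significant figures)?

With everything in SI (GPa, ×10⁻⁶/K, MPa):
  CFRP laminate: E = 92.39, α = 0.965, σ_y = 849.0 → σ = 22.7 MPa, n = 37.3
  alumina ceramic: E = 377.9, α = 8.30, σ_y = 299.0 → σ = 800 MPa, n = 0.374
  brass: E = 104.8, α = 19.1, σ_y = 282.0 → σ = 510 MPa, n = 0.553
  nickel superalloy: E = 209.0, α = 13.5, σ_y = 1040 → σ = 719 MPa, n = 1.45
  commercially pure titanium: E = 108.4, α = 8.60, σ_y = 331.6 → σ = 238 MPa, n = 1.39
The minimum is alumina ceramic at n = 0.374.

alumina ceramic, n = 0.374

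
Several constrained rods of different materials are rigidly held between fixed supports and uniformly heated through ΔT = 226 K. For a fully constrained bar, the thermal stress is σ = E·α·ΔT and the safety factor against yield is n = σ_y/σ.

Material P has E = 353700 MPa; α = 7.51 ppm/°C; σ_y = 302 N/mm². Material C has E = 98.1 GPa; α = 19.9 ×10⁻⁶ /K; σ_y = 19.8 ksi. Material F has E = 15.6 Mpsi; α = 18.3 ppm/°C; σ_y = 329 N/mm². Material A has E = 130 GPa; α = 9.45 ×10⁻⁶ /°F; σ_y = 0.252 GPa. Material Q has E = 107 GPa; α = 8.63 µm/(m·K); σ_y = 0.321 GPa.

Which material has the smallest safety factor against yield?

With everything in SI (GPa, ×10⁻⁶/K, MPa):
  material P: E = 353.7, α = 7.51, σ_y = 302.0 → σ = 600 MPa, n = 0.503
  material C: E = 98.10, α = 19.9, σ_y = 136.5 → σ = 441 MPa, n = 0.309
  material F: E = 107.6, α = 18.3, σ_y = 329.0 → σ = 445 MPa, n = 0.740
  material A: E = 130.0, α = 17.0, σ_y = 252.0 → σ = 500 MPa, n = 0.504
  material Q: E = 107.0, α = 8.63, σ_y = 321.0 → σ = 209 MPa, n = 1.54
Smallest n: material C with n = 0.309.

material C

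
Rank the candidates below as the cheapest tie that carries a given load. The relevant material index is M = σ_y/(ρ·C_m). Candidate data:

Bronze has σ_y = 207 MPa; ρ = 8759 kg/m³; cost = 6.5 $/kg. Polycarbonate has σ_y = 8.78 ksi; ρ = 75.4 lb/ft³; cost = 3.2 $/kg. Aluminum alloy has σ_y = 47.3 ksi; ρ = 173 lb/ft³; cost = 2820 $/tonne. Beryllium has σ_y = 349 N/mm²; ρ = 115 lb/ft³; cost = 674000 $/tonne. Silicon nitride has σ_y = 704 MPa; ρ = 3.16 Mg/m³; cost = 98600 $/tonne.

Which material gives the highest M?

After converting to SI:
  bronze: σ_y = 207.0 MPa, ρ = 8759 kg/m³, cost = 6.500 $/kg
  polycarbonate: σ_y = 60.54 MPa, ρ = 1208 kg/m³, cost = 3.200 $/kg
  aluminum alloy: σ_y = 326.1 MPa, ρ = 2771 kg/m³, cost = 2.820 $/kg
  beryllium: σ_y = 349.0 MPa, ρ = 1842 kg/m³, cost = 674.0 $/kg
  silicon nitride: σ_y = 704.0 MPa, ρ = 3160 kg/m³, cost = 98.60 $/kg
  aluminum alloy: M = 41.7 kN·m per $
  polycarbonate: M = 15.7 kN·m per $
  bronze: M = 3.64 kN·m per $
  silicon nitride: M = 2.26 kN·m per $
  beryllium: M = 0.281 kN·m per $
Highest index: aluminum alloy.

aluminum alloy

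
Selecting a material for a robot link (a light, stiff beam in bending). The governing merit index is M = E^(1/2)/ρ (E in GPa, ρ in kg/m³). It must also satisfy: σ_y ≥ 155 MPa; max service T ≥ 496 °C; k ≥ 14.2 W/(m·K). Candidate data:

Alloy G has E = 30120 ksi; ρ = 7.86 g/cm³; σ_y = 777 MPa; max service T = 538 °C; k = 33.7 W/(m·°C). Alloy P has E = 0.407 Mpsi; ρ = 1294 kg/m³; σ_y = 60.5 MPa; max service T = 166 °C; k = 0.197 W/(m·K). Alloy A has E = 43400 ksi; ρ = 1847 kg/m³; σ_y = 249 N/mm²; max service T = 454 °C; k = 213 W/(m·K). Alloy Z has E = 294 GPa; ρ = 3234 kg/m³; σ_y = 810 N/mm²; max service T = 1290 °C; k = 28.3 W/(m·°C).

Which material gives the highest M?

alloy Z

Screen on constraints: σ_y ≥ 155 MPa; max service T ≥ 496 °C; k ≥ 14.2 W/(m·K). Survivors: alloy G, alloy Z.
In SI units:
  alloy G: E = 207.7 GPa, ρ = 7860 kg/m³
  alloy Z: E = 294.0 GPa, ρ = 3234 kg/m³
  alloy Z: M = 5.30×10⁻³
  alloy G: M = 1.83×10⁻³
Alloy Z has the largest M.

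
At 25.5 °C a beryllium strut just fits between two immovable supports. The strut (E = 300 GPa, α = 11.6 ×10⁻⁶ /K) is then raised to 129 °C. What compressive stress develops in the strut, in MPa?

ΔT = 103.5 K. Constrained thermal stress σ = E·α·ΔT = 300.0×10³ MPa × 11.6×10⁻⁶ × 103.5 = 360 MPa (compressive).

360 MPa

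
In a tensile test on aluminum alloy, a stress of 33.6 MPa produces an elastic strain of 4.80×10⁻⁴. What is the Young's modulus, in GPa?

70.0 GPa

E = σ/ε = 33.6 MPa / 4.80×10⁻⁴ = 70000 MPa = 70.0 GPa.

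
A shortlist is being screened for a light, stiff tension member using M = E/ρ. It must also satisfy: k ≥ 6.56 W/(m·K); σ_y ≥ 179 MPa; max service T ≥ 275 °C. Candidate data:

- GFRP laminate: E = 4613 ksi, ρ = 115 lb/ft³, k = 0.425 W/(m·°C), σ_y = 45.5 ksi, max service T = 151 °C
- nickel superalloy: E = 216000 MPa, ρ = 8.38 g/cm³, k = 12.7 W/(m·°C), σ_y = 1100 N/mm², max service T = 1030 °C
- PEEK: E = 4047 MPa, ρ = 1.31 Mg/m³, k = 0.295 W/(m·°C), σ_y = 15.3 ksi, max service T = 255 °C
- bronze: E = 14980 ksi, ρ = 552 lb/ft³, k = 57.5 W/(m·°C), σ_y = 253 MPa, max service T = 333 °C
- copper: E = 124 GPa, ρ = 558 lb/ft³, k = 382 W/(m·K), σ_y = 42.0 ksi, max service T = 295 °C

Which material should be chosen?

Screen on constraints: k ≥ 6.56 W/(m·K); σ_y ≥ 179 MPa; max service T ≥ 275 °C. Survivors: nickel superalloy, bronze, copper.
Putting every candidate on a common basis:
  nickel superalloy: E = 216.0 GPa, ρ = 8380 kg/m³
  bronze: E = 103.3 GPa, ρ = 8842 kg/m³
  copper: E = 124.0 GPa, ρ = 8938 kg/m³
  nickel superalloy: M = 25.8 MN·m/kg
  copper: M = 13.9 MN·m/kg
  bronze: M = 11.7 MN·m/kg
The maximum is for nickel superalloy.

nickel superalloy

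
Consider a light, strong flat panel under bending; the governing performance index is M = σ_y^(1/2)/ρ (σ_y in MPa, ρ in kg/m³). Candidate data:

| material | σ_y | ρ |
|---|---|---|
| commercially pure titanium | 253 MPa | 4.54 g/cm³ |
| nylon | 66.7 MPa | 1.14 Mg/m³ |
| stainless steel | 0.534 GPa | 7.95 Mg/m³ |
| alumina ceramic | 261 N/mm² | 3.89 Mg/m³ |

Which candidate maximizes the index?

Putting every candidate on a common basis:
  commercially pure titanium: σ_y = 253.0 MPa, ρ = 4540 kg/m³
  nylon: σ_y = 66.70 MPa, ρ = 1140 kg/m³
  stainless steel: σ_y = 534.0 MPa, ρ = 7950 kg/m³
  alumina ceramic: σ_y = 261.0 MPa, ρ = 3890 kg/m³
  nylon: M = 7.16×10⁻³
  alumina ceramic: M = 4.15×10⁻³
  commercially pure titanium: M = 3.50×10⁻³
  stainless steel: M = 2.91×10⁻³
Highest index: nylon.

nylon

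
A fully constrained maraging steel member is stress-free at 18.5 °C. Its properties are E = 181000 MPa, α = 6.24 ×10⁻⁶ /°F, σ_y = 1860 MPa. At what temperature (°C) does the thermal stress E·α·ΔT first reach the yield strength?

E = 181000 MPa = 181.0 GPa.
α = 6.24×10⁻⁶/°F × 9/5 = 11.2×10⁻⁶/K.
E·α·ΔT = 1860 MPa ⇒ ΔT = 1860 / (181.0×10³ × 11.2×10⁻⁶) = 914.9 K.
T = 18.5 + 914.9 = 933.4 °C.

933 °C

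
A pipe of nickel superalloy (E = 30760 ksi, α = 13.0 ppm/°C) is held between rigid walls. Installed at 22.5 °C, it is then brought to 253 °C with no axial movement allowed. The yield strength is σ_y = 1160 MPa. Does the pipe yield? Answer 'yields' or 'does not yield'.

does not yield

E = 30760 ksi = 212.1 GPa.
ΔT = 230.5 K. Constrained thermal stress σ = E·α·ΔT = 212.1×10³ MPa × 13.0×10⁻⁶ × 230.5 = 636 MPa (compressive).
Compare to σ_y = 1160 MPa: σ < σ_y, so it does not yield.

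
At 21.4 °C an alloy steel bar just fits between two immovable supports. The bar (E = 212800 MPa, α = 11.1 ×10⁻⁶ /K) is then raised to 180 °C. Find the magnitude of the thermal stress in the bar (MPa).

E = 212800 MPa = 212.8 GPa.
ΔT = 158.6 K. Constrained thermal stress σ = E·α·ΔT = 212.8×10³ MPa × 11.1×10⁻⁶ × 158.6 = 375 MPa (compressive).

375 MPa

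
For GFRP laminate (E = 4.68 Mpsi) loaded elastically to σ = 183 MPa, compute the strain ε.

5.67×10⁻³

E = 4.68 Mpsi = 32.27 GPa = 32270 MPa.
ε = σ/E = 183 / 32270 = 5.67×10⁻³.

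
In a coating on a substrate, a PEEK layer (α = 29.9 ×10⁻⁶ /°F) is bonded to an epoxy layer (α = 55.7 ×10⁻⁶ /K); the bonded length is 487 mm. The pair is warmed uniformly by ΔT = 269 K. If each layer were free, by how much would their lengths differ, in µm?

246 µm

PEEK: α = 29.9×10⁻⁶/°F × 9/5 = 53.8×10⁻⁶/K.
Δα = |53.8 − 55.7|×10⁻⁶/K = 1.88×10⁻⁶/K.
ΔL_mismatch = Δα·L·ΔT = 1.88×10⁻⁶ × 487.0 mm × 269.0 K = 246 µm.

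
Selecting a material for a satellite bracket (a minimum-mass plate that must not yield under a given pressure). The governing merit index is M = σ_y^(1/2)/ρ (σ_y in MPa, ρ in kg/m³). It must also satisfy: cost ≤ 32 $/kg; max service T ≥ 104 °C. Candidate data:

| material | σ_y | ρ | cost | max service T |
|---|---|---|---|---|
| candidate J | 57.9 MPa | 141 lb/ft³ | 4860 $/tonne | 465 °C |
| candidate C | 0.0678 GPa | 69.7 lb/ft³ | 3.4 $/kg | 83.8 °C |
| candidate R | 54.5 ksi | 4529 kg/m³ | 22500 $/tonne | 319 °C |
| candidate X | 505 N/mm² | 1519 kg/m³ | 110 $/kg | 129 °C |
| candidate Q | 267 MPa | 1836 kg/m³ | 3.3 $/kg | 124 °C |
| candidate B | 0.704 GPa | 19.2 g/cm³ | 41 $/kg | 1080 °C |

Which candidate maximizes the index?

Screen on constraints: cost ≤ 32 $/kg; max service T ≥ 104 °C. Survivors: candidate J, candidate R, candidate Q.
In SI units:
  candidate J: σ_y = 57.90 MPa, ρ = 2259 kg/m³
  candidate R: σ_y = 375.8 MPa, ρ = 4529 kg/m³
  candidate Q: σ_y = 267.0 MPa, ρ = 1836 kg/m³
  candidate Q: M = 8.90×10⁻³
  candidate R: M = 4.28×10⁻³
  candidate J: M = 3.37×10⁻³
Highest index: candidate Q.

candidate Q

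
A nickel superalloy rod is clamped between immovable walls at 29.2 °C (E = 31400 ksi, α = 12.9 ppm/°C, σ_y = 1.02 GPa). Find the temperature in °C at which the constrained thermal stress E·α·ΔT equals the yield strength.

394 °C

E = 31400 ksi = 216.5 GPa.
σ_y = 1.02 GPa = 1020 MPa.
E·α·ΔT = 1020 MPa ⇒ ΔT = 1020 / (216.5×10³ × 12.9×10⁻⁶) = 365.2 K.
T = 29.2 + 365.2 = 394.4 °C.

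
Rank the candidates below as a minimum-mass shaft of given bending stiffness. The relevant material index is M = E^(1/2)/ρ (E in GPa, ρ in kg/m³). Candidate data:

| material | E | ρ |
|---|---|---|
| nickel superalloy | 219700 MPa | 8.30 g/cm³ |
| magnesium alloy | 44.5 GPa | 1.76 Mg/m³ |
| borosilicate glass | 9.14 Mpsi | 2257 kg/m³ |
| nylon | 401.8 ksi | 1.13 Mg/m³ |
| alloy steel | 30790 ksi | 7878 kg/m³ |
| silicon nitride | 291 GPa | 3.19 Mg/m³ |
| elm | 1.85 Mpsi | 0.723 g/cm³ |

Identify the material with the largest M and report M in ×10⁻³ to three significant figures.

silicon nitride, M = 5.35×10⁻³

Putting every candidate on a common basis:
  nickel superalloy: E = 219.7 GPa, ρ = 8300 kg/m³
  magnesium alloy: E = 44.50 GPa, ρ = 1760 kg/m³
  borosilicate glass: E = 63.02 GPa, ρ = 2257 kg/m³
  nylon: E = 2.770 GPa, ρ = 1130 kg/m³
  alloy steel: E = 212.3 GPa, ρ = 7878 kg/m³
  silicon nitride: E = 291.0 GPa, ρ = 3190 kg/m³
  elm: E = 12.76 GPa, ρ = 723.0 kg/m³
  silicon nitride: M = 5.35×10⁻³
  elm: M = 4.94×10⁻³
  magnesium alloy: M = 3.79×10⁻³
  borosilicate glass: M = 3.52×10⁻³
  alloy steel: M = 1.85×10⁻³
  nickel superalloy: M = 1.79×10⁻³
  nylon: M = 1.47×10⁻³
The maximum is for silicon nitride.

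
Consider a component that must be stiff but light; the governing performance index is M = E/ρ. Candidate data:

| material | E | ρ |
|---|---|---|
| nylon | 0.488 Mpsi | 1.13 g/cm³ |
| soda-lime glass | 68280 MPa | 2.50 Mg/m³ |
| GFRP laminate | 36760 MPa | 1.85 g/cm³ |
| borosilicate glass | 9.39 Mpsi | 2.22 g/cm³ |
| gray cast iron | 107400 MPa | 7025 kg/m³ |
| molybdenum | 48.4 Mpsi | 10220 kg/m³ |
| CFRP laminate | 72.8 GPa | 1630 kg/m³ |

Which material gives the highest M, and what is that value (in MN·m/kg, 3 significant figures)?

CFRP laminate, M = 44.7 MN·m/kg

Convert each candidate to consistent units, then evaluate M:
  nylon: E = 3.365 GPa, ρ = 1130 kg/m³
  soda-lime glass: E = 68.28 GPa, ρ = 2500 kg/m³
  GFRP laminate: E = 36.76 GPa, ρ = 1850 kg/m³
  borosilicate glass: E = 64.74 GPa, ρ = 2220 kg/m³
  gray cast iron: E = 107.4 GPa, ρ = 7025 kg/m³
  molybdenum: E = 333.7 GPa, ρ = 10220 kg/m³
  CFRP laminate: E = 72.80 GPa, ρ = 1630 kg/m³
  CFRP laminate: M = 44.7 MN·m/kg
  molybdenum: M = 32.7 MN·m/kg
  borosilicate glass: M = 29.2 MN·m/kg
  soda-lime glass: M = 27.3 MN·m/kg
  GFRP laminate: M = 19.9 MN·m/kg
  gray cast iron: M = 15.3 MN·m/kg
  nylon: M = 2.98 MN·m/kg
CFRP laminate has the largest M.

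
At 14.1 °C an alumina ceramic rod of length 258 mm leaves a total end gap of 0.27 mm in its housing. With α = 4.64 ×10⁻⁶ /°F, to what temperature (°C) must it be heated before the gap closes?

α = 4.64×10⁻⁶/°F × 9/5 = 8.35×10⁻⁶/K.
α·L₀·ΔT = 0.27 mm ⇒ ΔT = 0.27 / (8.35×10⁻⁶ × 258.0) = 125.3 K.
T = 14.1 + 125.3 = 139.4 °C.

139 °C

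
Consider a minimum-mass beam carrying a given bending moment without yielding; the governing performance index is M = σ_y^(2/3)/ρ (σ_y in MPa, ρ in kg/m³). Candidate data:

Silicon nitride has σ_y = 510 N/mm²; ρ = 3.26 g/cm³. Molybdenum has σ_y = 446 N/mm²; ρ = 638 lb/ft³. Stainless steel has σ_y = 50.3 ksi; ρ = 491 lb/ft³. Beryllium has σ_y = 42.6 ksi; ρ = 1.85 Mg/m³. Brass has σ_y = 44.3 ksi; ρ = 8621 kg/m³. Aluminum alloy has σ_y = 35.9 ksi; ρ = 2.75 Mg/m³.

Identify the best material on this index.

Putting every candidate on a common basis:
  silicon nitride: σ_y = 510.0 MPa, ρ = 3260 kg/m³
  molybdenum: σ_y = 446.0 MPa, ρ = 10220 kg/m³
  stainless steel: σ_y = 346.8 MPa, ρ = 7865 kg/m³
  beryllium: σ_y = 293.7 MPa, ρ = 1850 kg/m³
  brass: σ_y = 305.4 MPa, ρ = 8621 kg/m³
  aluminum alloy: σ_y = 247.5 MPa, ρ = 2750 kg/m³
  beryllium: M = 23.9×10⁻³
  silicon nitride: M = 19.6×10⁻³
  aluminum alloy: M = 14.3×10⁻³
  stainless steel: M = 6.28×10⁻³
  molybdenum: M = 5.71×10⁻³
  brass: M = 5.26×10⁻³
Beryllium ranks first.

beryllium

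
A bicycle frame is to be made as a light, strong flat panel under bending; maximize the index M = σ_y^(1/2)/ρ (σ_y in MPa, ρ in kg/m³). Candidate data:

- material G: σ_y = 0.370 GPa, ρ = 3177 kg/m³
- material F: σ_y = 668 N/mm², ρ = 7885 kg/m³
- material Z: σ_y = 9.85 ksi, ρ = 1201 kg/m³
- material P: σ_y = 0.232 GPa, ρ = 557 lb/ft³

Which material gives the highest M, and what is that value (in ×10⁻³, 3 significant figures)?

material Z, M = 6.86×10⁻³

Putting every candidate on a common basis:
  material G: σ_y = 370.0 MPa, ρ = 3177 kg/m³
  material F: σ_y = 668.0 MPa, ρ = 7885 kg/m³
  material Z: σ_y = 67.91 MPa, ρ = 1201 kg/m³
  material P: σ_y = 232.0 MPa, ρ = 8922 kg/m³
  material Z: M = 6.86×10⁻³
  material G: M = 6.05×10⁻³
  material F: M = 3.28×10⁻³
  material P: M = 1.71×10⁻³
The maximum is for material Z.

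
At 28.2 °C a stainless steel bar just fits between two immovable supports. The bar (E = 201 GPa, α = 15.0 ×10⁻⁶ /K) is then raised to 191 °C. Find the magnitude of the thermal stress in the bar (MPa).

ΔT = 162.8 K. Constrained thermal stress σ = E·α·ΔT = 201.0×10³ MPa × 15.0×10⁻⁶ × 162.8 = 491 MPa (compressive).

491 MPa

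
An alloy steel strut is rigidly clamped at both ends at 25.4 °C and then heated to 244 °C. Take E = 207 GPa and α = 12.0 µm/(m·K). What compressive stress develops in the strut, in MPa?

ΔT = 218.6 K. Constrained thermal stress σ = E·α·ΔT = 207.0×10³ MPa × 12.0×10⁻⁶ × 218.6 = 543 MPa (compressive).

543 MPa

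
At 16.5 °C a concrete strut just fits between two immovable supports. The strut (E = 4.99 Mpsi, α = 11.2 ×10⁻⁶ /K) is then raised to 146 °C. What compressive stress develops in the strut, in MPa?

E = 4.99 Mpsi = 34.40 GPa.
ΔT = 129.5 K. Constrained thermal stress σ = E·α·ΔT = 34.40×10³ MPa × 11.2×10⁻⁶ × 129.5 = 49.9 MPa (compressive).

49.9 MPa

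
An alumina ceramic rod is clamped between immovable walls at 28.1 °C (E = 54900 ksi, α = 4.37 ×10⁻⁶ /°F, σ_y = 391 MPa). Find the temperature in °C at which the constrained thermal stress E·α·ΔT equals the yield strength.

E = 54900 ksi = 378.5 GPa.
α = 4.37×10⁻⁶/°F × 9/5 = 7.87×10⁻⁶/K.
E·α·ΔT = 391.0 MPa ⇒ ΔT = 391.0 / (378.5×10³ × 7.87×10⁻⁶) = 131.3 K.
T = 28.1 + 131.3 = 159.4 °C.

159 °C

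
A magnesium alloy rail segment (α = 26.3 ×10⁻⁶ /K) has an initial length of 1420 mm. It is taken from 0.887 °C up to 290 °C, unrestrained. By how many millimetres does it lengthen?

10.8 mm

ΔT = 290 − 0.887 = 289.1 K.
ΔL = α·L₀·ΔT = 26.3×10⁻⁶ × 1420 mm × 289.1 K = 10.8 mm.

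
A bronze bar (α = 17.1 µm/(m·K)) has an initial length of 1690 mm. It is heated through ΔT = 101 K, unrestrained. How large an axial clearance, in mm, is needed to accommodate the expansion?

2.92 mm

ΔL = α·L₀·ΔT = 17.1×10⁻⁶ × 1690 mm × 101.0 K = 2.92 mm.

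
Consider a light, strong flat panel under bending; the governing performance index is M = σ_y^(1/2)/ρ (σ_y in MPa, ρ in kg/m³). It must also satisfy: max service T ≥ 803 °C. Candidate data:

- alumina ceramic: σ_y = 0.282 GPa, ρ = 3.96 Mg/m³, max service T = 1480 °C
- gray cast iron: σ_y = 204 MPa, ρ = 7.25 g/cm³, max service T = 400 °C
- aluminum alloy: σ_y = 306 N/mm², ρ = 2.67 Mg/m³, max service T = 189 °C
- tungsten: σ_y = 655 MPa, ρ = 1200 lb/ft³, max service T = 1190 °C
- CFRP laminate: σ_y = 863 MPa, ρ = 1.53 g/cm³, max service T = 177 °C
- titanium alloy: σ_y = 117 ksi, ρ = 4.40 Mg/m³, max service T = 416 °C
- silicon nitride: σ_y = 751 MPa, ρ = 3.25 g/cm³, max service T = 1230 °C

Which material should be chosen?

silicon nitride

Screen on constraints: max service T ≥ 803 °C. Survivors: alumina ceramic, tungsten, silicon nitride.
Convert each candidate to consistent units, then evaluate M:
  alumina ceramic: σ_y = 282.0 MPa, ρ = 3960 kg/m³
  tungsten: σ_y = 655.0 MPa, ρ = 19220 kg/m³
  silicon nitride: σ_y = 751.0 MPa, ρ = 3250 kg/m³
  silicon nitride: M = 8.43×10⁻³
  alumina ceramic: M = 4.24×10⁻³
  tungsten: M = 1.33×10⁻³
Silicon nitride ranks first.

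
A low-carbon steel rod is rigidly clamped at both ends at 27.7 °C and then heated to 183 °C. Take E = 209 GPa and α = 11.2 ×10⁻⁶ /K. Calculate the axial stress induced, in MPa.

364 MPa

ΔT = 155.3 K. Constrained thermal stress σ = E·α·ΔT = 209.0×10³ MPa × 11.2×10⁻⁶ × 155.3 = 364 MPa (compressive).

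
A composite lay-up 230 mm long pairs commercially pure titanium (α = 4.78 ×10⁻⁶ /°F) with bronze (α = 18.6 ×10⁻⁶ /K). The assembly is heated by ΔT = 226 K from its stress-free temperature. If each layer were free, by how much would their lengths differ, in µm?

commercially pure titanium: α = 4.78×10⁻⁶/°F × 9/5 = 8.60×10⁻⁶/K.
Δα = |8.60 − 18.6|×10⁻⁶/K = 10.0×10⁻⁶/K.
ΔL_mismatch = Δα·L·ΔT = 10.0×10⁻⁶ × 230.0 mm × 226.0 K = 520 µm.

520 µm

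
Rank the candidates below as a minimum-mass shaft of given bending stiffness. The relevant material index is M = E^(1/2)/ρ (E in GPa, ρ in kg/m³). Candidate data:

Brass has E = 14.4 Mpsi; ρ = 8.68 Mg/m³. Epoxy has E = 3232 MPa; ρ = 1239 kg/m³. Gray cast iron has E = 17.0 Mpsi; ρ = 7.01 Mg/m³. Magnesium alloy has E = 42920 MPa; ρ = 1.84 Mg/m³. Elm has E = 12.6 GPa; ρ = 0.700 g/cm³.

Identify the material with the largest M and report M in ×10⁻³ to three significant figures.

elm, M = 5.07×10⁻³

Normalizing units and computing the index:
  brass: E = 99.28 GPa, ρ = 8680 kg/m³
  epoxy: E = 3.232 GPa, ρ = 1239 kg/m³
  gray cast iron: E = 117.2 GPa, ρ = 7010 kg/m³
  magnesium alloy: E = 42.92 GPa, ρ = 1840 kg/m³
  elm: E = 12.60 GPa, ρ = 700.0 kg/m³
  elm: M = 5.07×10⁻³
  magnesium alloy: M = 3.56×10⁻³
  gray cast iron: M = 1.54×10⁻³
  epoxy: M = 1.45×10⁻³
  brass: M = 1.15×10⁻³
The maximum is for elm.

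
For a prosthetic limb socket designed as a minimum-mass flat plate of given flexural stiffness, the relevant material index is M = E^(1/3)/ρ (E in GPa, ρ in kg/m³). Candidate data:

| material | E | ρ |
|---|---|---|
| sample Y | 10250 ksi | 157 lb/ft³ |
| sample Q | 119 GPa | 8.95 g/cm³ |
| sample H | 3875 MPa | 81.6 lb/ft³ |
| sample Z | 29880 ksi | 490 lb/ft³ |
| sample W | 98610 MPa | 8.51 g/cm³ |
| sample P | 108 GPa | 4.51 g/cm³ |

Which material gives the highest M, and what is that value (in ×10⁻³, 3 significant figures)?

sample Y, M = 1.64×10⁻³

After converting to SI:
  sample Y: E = 70.67 GPa, ρ = 2515 kg/m³
  sample Q: E = 119.0 GPa, ρ = 8950 kg/m³
  sample H: E = 3.875 GPa, ρ = 1307 kg/m³
  sample Z: E = 206.0 GPa, ρ = 7849 kg/m³
  sample W: E = 98.61 GPa, ρ = 8510 kg/m³
  sample P: E = 108.0 GPa, ρ = 4510 kg/m³
  sample Y: M = 1.64×10⁻³
  sample H: M = 1.20×10⁻³
  sample P: M = 1.06×10⁻³
  sample Z: M = 0.752×10⁻³
  sample Q: M = 0.550×10⁻³
  sample W: M = 0.543×10⁻³
Sample Y ranks first.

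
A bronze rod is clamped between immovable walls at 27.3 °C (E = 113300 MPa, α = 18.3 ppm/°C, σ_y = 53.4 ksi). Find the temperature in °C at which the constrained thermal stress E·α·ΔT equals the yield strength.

E = 113300 MPa = 113.3 GPa.
σ_y = 53.4 ksi = 368.2 MPa.
E·α·ΔT = 368.2 MPa ⇒ ΔT = 368.2 / (113.3×10³ × 18.3×10⁻⁶) = 177.6 K.
T = 27.3 + 177.6 = 204.9 °C.

205 °C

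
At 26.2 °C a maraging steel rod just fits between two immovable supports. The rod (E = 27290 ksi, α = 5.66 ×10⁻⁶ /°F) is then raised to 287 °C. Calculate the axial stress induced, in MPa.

E = 27290 ksi = 188.2 GPa.
α = 5.66×10⁻⁶/°F × 9/5 = 10.2×10⁻⁶/K.
ΔT = 260.8 K. Constrained thermal stress σ = E·α·ΔT = 188.2×10³ MPa × 10.2×10⁻⁶ × 260.8 = 500 MPa (compressive).

500 MPa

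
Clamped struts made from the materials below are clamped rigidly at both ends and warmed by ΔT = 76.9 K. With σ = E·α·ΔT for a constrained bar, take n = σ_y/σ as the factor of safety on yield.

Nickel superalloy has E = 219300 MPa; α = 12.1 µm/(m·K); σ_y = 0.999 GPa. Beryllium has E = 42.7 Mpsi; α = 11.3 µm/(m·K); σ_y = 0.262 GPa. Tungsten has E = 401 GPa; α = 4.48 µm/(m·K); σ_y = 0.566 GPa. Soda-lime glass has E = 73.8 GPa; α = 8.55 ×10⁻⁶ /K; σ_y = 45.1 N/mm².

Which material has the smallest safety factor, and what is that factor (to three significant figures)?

soda-lime glass, n = 0.929

Per material, after unit conversion:
  nickel superalloy: E = 219.3, α = 12.1, σ_y = 999.0 → σ = 204 MPa, n = 4.90
  beryllium: E = 294.4, α = 11.3, σ_y = 262.0 → σ = 256 MPa, n = 1.02
  tungsten: E = 401.0, α = 4.48, σ_y = 566.0 → σ = 138 MPa, n = 4.10
  soda-lime glass: E = 73.80, α = 8.55, σ_y = 45.10 → σ = 48.5 MPa, n = 0.929
Soda-lime glass has the lowest safety factor, n = 0.929.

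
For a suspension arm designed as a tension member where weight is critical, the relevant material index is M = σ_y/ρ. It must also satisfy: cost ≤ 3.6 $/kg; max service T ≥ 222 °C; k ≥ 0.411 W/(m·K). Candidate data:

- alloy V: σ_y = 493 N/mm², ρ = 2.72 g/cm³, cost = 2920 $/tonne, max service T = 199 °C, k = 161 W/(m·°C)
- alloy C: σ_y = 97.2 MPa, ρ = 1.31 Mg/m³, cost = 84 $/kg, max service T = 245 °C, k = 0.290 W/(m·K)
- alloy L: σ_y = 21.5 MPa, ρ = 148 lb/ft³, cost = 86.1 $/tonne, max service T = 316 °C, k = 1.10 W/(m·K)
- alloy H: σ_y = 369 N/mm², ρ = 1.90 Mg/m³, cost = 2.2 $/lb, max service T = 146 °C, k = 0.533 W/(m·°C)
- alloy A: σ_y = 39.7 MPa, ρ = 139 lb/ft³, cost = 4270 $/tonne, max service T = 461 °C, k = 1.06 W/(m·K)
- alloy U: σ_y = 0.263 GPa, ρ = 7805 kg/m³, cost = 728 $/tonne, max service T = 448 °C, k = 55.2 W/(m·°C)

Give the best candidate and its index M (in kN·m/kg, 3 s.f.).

alloy U, M = 33.7 kN·m/kg

Screen on constraints: cost ≤ 3.6 $/kg; max service T ≥ 222 °C; k ≥ 0.411 W/(m·K). Survivors: alloy L, alloy U.
In SI units:
  alloy L: σ_y = 21.50 MPa, ρ = 2371 kg/m³
  alloy U: σ_y = 263.0 MPa, ρ = 7805 kg/m³
  alloy U: M = 33.7 kN·m/kg
  alloy L: M = 9.07 kN·m/kg
Highest index: alloy U.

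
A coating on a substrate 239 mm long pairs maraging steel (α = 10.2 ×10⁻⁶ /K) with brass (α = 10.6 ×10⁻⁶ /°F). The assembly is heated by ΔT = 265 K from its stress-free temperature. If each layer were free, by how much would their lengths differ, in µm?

brass: α = 10.6×10⁻⁶/°F × 9/5 = 19.1×10⁻⁶/K.
Δα = |10.2 − 19.1|×10⁻⁶/K = 8.88×10⁻⁶/K.
ΔL_mismatch = Δα·L·ΔT = 8.88×10⁻⁶ × 239.0 mm × 265.0 K = 562 µm.

562 µm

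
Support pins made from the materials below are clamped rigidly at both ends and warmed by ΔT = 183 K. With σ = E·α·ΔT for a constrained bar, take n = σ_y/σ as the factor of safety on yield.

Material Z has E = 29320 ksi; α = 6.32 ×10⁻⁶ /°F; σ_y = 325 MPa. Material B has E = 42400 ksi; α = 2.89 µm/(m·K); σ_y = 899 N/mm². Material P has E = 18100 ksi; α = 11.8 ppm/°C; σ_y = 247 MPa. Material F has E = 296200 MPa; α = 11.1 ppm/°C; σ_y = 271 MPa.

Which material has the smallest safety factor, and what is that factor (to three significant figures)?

material F, n = 0.450

Converting E to GPa, α to ×10⁻⁶/K, σ_y to MPa, then σ and n for each:
  material Z: E = 202.2, α = 11.4, σ_y = 325.0 → σ = 421 MPa, n = 0.772
  material B: E = 292.3, α = 2.89, σ_y = 899.0 → σ = 155 MPa, n = 5.81
  material P: E = 124.8, α = 11.8, σ_y = 247.0 → σ = 269 MPa, n = 0.917
  material F: E = 296.2, α = 11.1, σ_y = 271.0 → σ = 602 MPa, n = 0.450
The minimum is material F at n = 0.450.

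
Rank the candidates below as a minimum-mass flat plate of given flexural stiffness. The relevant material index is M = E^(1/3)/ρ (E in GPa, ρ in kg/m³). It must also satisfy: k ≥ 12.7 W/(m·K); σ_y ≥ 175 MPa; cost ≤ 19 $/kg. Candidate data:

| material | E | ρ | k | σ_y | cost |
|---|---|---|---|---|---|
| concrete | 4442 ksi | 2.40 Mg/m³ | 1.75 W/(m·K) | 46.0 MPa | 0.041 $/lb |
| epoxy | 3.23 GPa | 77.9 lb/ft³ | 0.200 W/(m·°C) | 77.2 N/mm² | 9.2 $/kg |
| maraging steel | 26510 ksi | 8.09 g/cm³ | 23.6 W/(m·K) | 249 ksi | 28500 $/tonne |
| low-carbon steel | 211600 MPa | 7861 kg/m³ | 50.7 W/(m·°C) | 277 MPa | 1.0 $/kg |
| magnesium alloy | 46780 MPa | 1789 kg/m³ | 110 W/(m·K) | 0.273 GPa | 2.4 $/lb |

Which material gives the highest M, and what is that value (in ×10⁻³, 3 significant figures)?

magnesium alloy, M = 2.01×10⁻³

Screen on constraints: k ≥ 12.7 W/(m·K); σ_y ≥ 175 MPa; cost ≤ 19 $/kg. Survivors: low-carbon steel, magnesium alloy.
Putting every candidate on a common basis:
  low-carbon steel: E = 211.6 GPa, ρ = 7861 kg/m³
  magnesium alloy: E = 46.78 GPa, ρ = 1789 kg/m³
  magnesium alloy: M = 2.01×10⁻³
  low-carbon steel: M = 0.758×10⁻³
Highest index: magnesium alloy.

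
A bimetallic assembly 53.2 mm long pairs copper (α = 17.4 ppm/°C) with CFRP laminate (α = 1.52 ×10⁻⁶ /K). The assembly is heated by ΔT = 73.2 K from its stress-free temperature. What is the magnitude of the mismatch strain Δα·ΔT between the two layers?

1.16×10⁻³

Δα = |17.4 − 1.52|×10⁻⁶/K = 15.9×10⁻⁶/K.
Mismatch strain = Δα·ΔT = 15.9×10⁻⁶ × 73.2 = 1.16×10⁻³.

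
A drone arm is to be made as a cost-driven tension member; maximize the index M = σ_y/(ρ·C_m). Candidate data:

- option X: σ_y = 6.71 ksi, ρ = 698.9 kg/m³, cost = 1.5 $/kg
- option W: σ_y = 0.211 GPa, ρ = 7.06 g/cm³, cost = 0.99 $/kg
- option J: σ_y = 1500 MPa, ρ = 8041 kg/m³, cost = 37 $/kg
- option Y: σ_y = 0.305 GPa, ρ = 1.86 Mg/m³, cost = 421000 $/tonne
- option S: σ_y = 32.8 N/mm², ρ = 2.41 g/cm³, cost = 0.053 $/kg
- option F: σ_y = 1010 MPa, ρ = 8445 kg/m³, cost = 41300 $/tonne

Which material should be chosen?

option S

In SI units:
  option X: σ_y = 46.26 MPa, ρ = 698.9 kg/m³, cost = 1.500 $/kg
  option W: σ_y = 211.0 MPa, ρ = 7060 kg/m³, cost = 0.9900 $/kg
  option J: σ_y = 1500 MPa, ρ = 8041 kg/m³, cost = 37.00 $/kg
  option Y: σ_y = 305.0 MPa, ρ = 1860 kg/m³, cost = 421.0 $/kg
  option S: σ_y = 32.80 MPa, ρ = 2410 kg/m³, cost = 0.05300 $/kg
  option F: σ_y = 1010 MPa, ρ = 8445 kg/m³, cost = 41.30 $/kg
  option S: M = 257 kN·m per $
  option X: M = 44.1 kN·m per $
  option W: M = 30.2 kN·m per $
  option J: M = 5.04 kN·m per $
  option F: M = 2.90 kN·m per $
  option Y: M = 0.389 kN·m per $
Option S ranks first.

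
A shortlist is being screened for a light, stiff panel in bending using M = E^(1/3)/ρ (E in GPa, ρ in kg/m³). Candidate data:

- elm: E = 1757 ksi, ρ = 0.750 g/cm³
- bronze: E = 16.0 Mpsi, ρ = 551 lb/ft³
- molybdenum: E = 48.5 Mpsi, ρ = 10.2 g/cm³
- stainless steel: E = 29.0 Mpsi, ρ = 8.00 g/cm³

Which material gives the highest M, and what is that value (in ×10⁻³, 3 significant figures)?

elm, M = 3.06×10⁻³

After converting to SI:
  elm: E = 12.11 GPa, ρ = 750.0 kg/m³
  bronze: E = 110.3 GPa, ρ = 8826 kg/m³
  molybdenum: E = 334.4 GPa, ρ = 10200 kg/m³
  stainless steel: E = 199.9 GPa, ρ = 8000 kg/m³
  elm: M = 3.06×10⁻³
  stainless steel: M = 0.731×10⁻³
  molybdenum: M = 0.680×10⁻³
  bronze: M = 0.543×10⁻³
Elm has the largest M.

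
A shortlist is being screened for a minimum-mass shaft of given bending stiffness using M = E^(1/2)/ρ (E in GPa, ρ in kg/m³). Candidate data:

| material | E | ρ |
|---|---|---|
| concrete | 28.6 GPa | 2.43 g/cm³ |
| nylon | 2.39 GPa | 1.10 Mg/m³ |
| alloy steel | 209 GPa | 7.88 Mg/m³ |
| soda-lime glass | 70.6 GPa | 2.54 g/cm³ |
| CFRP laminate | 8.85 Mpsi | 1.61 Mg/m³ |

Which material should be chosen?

In SI units:
  concrete: E = 28.60 GPa, ρ = 2430 kg/m³
  nylon: E = 2.390 GPa, ρ = 1100 kg/m³
  alloy steel: E = 209.0 GPa, ρ = 7880 kg/m³
  soda-lime glass: E = 70.60 GPa, ρ = 2540 kg/m³
  CFRP laminate: E = 61.02 GPa, ρ = 1610 kg/m³
  CFRP laminate: M = 4.85×10⁻³
  soda-lime glass: M = 3.31×10⁻³
  concrete: M = 2.20×10⁻³
  alloy steel: M = 1.83×10⁻³
  nylon: M = 1.41×10⁻³
CFRP laminate ranks first.

CFRP laminate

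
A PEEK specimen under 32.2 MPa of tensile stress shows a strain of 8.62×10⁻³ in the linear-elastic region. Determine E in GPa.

E = σ/ε = 32.2 MPa / 8.62×10⁻³ = 3735 MPa = 3.74 GPa.

3.74 GPa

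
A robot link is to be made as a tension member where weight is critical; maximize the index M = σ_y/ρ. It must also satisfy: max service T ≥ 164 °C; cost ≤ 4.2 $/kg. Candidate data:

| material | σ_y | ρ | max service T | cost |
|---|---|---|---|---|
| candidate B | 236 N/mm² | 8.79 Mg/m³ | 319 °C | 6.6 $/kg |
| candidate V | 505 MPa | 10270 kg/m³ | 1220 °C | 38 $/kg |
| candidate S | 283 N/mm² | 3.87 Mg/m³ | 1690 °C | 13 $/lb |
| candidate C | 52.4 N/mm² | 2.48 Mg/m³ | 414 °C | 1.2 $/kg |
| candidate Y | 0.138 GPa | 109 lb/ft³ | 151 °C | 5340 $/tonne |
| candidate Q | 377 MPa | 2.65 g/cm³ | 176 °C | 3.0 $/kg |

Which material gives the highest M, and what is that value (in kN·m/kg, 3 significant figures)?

candidate Q, M = 142 kN·m/kg

Screen on constraints: max service T ≥ 164 °C; cost ≤ 4.2 $/kg. Survivors: candidate C, candidate Q.
Convert each candidate to consistent units, then evaluate M:
  candidate C: σ_y = 52.40 MPa, ρ = 2480 kg/m³
  candidate Q: σ_y = 377.0 MPa, ρ = 2650 kg/m³
  candidate Q: M = 142 kN·m/kg
  candidate C: M = 21.1 kN·m/kg
Highest index: candidate Q.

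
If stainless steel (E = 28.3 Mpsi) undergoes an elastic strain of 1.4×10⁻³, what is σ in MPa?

273 MPa

E = 28.3 Mpsi = 195.1 GPa.
σ = E·ε = 195100 MPa × 1.4×10⁻³ = 273 MPa.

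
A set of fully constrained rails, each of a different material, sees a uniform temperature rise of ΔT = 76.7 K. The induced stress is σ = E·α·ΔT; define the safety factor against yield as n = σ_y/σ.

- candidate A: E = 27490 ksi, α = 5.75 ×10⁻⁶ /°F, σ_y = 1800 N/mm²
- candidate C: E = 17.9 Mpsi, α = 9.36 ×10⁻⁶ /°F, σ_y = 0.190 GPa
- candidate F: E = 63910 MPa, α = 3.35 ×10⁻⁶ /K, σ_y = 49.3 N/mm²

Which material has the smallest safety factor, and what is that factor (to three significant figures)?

Per material, after unit conversion:
  candidate A: E = 189.5, α = 10.3, σ_y = 1800 → σ = 150 MPa, n = 12.0
  candidate C: E = 123.4, α = 16.8, σ_y = 190.0 → σ = 159 MPa, n = 1.19
  candidate F: E = 63.91, α = 3.35, σ_y = 49.30 → σ = 16.4 MPa, n = 3.00
The minimum is candidate C at n = 1.19.

candidate C, n = 1.19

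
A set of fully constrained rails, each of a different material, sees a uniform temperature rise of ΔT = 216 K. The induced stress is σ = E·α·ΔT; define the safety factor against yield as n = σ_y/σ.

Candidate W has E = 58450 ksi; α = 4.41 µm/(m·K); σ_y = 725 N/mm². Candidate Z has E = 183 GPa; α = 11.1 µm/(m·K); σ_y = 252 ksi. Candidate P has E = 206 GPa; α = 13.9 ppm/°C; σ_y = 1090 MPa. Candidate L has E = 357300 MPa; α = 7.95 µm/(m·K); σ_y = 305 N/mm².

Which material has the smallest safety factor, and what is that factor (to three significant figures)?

candidate L, n = 0.497

In consistent units (E in GPa, α in ×10⁻⁶/K, σ_y in MPa):
  candidate W: E = 403.0, α = 4.41, σ_y = 725.0 → σ = 384 MPa, n = 1.89
  candidate Z: E = 183.0, α = 11.1, σ_y = 1737 → σ = 439 MPa, n = 3.96
  candidate P: E = 206.0, α = 13.9, σ_y = 1090 → σ = 618 MPa, n = 1.76
  candidate L: E = 357.3, α = 7.95, σ_y = 305.0 → σ = 614 MPa, n = 0.497
Candidate L has the lowest safety factor, n = 0.497.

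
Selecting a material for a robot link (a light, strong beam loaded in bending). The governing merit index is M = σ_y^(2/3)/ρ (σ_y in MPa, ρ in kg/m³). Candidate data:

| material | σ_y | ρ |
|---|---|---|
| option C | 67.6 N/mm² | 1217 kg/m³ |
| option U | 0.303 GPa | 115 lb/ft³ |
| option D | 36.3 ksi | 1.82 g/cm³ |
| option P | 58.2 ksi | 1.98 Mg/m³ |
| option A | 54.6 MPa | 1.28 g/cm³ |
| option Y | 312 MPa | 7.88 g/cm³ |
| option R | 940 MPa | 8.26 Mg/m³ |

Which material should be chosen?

Convert each candidate to consistent units, then evaluate M:
  option C: σ_y = 67.60 MPa, ρ = 1217 kg/m³
  option U: σ_y = 303.0 MPa, ρ = 1842 kg/m³
  option D: σ_y = 250.3 MPa, ρ = 1820 kg/m³
  option P: σ_y = 401.3 MPa, ρ = 1980 kg/m³
  option A: σ_y = 54.60 MPa, ρ = 1280 kg/m³
  option Y: σ_y = 312.0 MPa, ρ = 7880 kg/m³
  option R: σ_y = 940.0 MPa, ρ = 8260 kg/m³
  option P: M = 27.5×10⁻³
  option U: M = 24.5×10⁻³
  option D: M = 21.8×10⁻³
  option C: M = 13.6×10⁻³
  option R: M = 11.6×10⁻³
  option A: M = 11.2×10⁻³
  option Y: M = 5.84×10⁻³
Highest index: option P.

option P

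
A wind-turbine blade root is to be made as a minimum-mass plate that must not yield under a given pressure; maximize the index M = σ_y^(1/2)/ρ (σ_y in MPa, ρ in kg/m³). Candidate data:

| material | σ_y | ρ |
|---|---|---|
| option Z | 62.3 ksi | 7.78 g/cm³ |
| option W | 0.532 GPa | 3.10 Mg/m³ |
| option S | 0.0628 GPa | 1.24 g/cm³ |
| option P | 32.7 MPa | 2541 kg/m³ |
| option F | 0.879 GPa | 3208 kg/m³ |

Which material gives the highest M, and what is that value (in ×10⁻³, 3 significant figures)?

Putting every candidate on a common basis:
  option Z: σ_y = 429.5 MPa, ρ = 7780 kg/m³
  option W: σ_y = 532.0 MPa, ρ = 3100 kg/m³
  option S: σ_y = 62.80 MPa, ρ = 1240 kg/m³
  option P: σ_y = 32.70 MPa, ρ = 2541 kg/m³
  option F: σ_y = 879.0 MPa, ρ = 3208 kg/m³
  option F: M = 9.24×10⁻³
  option W: M = 7.44×10⁻³
  option S: M = 6.39×10⁻³
  option Z: M = 2.66×10⁻³
  option P: M = 2.25×10⁻³
Highest index: option F.

option F, M = 9.24×10⁻³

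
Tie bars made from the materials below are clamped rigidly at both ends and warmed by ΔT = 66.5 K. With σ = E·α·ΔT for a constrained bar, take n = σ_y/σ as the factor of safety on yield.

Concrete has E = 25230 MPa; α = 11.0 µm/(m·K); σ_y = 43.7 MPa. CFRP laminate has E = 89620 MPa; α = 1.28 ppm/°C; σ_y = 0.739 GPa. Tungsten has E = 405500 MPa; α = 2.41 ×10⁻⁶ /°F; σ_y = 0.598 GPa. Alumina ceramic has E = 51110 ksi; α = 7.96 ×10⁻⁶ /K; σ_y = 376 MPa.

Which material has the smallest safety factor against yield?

alumina ceramic

With everything in SI (GPa, ×10⁻⁶/K, MPa):
  concrete: E = 25.23, α = 11.0, σ_y = 43.70 → σ = 18.5 MPa, n = 2.37
  CFRP laminate: E = 89.62, α = 1.28, σ_y = 739.0 → σ = 7.63 MPa, n = 96.9
  tungsten: E = 405.5, α = 4.34, σ_y = 598.0 → σ = 117 MPa, n = 5.11
  alumina ceramic: E = 352.4, α = 7.96, σ_y = 376.0 → σ = 187 MPa, n = 2.02
The minimum is alumina ceramic at n = 2.02.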